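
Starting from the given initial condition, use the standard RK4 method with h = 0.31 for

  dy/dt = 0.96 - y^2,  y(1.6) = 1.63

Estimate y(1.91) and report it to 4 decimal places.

1.2886

RK4: k1 = f(t_n, y_n); k2 = f(t_n + h/2, y_n + (h/2)·k1); k3 = f(t_n + h/2, y_n + (h/2)·k2); k4 = f(t_n + h, y_n + h·k3); y_{n+1} = y_n + (h/6)·(k1 + 2k2 + 2k3 + k4).
t=1.600000, y=1.630000:
  k1 = f(1.600000, 1.630000) = -1.696900
  k2 = f(1.755000, 1.366980) = -0.908636
  k3 = f(1.755000, 1.489161) = -1.257602
  k4 = f(1.910000, 1.240143) = -0.577956
  y ← 1.630000 + (0.31/6)·(k1 + 2k2 + 2k3 + k4) = 1.288621
y(1.91) ≈ 1.2886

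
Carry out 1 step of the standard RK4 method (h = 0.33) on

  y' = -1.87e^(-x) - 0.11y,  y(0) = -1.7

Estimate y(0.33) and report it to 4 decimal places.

-2.1551

RK4: k1 = f(x_n, y_n); k2 = f(x_n + h/2, y_n + (h/2)·k1); k3 = f(x_n + h/2, y_n + (h/2)·k2); k4 = f(x_n + h, y_n + h·k3); y_{n+1} = y_n + (h/6)·(k1 + 2k2 + 2k3 + k4).
x=0.000000, y=-1.700000:
  k1 = f(0.000000, -1.700000) = -1.683000
  k2 = f(0.165000, -1.977695) = -1.368015
  k3 = f(0.165000, -1.925722) = -1.373732
  k4 = f(0.330000, -2.153331) = -1.107521
  y ← -1.700000 + (0.33/6)·(k1 + 2k2 + 2k3 + k4) = -2.155071
y(0.33) ≈ -2.1551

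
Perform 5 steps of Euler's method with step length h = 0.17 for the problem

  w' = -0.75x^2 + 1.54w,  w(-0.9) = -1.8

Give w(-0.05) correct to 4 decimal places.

-6.2500

Euler: w_{n+1} = w_n + h·f(x_n, w_n).
x=-0.900000, w=-1.800000: f=-3.379500 → w ← -1.800000 + 0.17·(-3.379500) = -2.374515
x=-0.730000, w=-2.374515: f=-4.056428 → w ← -2.374515 + 0.17·(-4.056428) = -3.064108
x=-0.560000, w=-3.064108: f=-4.953926 → w ← -3.064108 + 0.17·(-4.953926) = -3.906275
x=-0.390000, w=-3.906275: f=-6.129739 → w ← -3.906275 + 0.17·(-6.129739) = -4.948331
x=-0.220000, w=-4.948331: f=-7.656729 → w ← -4.948331 + 0.17·(-7.656729) = -6.249975
w(-0.05) ≈ -6.2500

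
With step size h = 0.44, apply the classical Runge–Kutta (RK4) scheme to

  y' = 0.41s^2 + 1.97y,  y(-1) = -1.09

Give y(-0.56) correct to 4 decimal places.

-2.3947

RK4: k1 = f(s_n, y_n); k2 = f(s_n + h/2, y_n + (h/2)·k1); k3 = f(s_n + h/2, y_n + (h/2)·k2); k4 = f(s_n + h, y_n + h·k3); y_{n+1} = y_n + (h/6)·(k1 + 2k2 + 2k3 + k4).
s=-1.000000, y=-1.090000:
  k1 = f(-1.000000, -1.090000) = -1.737300
  k2 = f(-0.780000, -1.472206) = -2.650802
  k3 = f(-0.780000, -1.673176) = -3.046714
  k4 = f(-0.560000, -2.430554) = -4.659615
  y ← -1.090000 + (0.44/6)·(k1 + 2k2 + 2k3 + k4) = -2.394743
y(-0.56) ≈ -2.3947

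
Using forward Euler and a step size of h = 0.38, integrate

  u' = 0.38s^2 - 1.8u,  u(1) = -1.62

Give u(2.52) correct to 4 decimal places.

Euler: u_{n+1} = u_n + h·f(s_n, u_n).
s=1.000000, u=-1.620000: f=3.296000 → u ← -1.620000 + 0.38·3.296000 = -0.367520
s=1.380000, u=-0.367520: f=1.385208 → u ← -0.367520 + 0.38·1.385208 = 0.158859
s=1.760000, u=0.158859: f=0.891142 → u ← 0.158859 + 0.38·0.891142 = 0.497493
s=2.140000, u=0.497493: f=0.844761 → u ← 0.497493 + 0.38·0.844761 = 0.818502
u(2.52) ≈ 0.8185

0.8185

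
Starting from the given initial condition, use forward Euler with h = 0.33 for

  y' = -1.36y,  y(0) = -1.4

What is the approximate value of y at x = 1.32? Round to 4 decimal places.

Euler: y_{n+1} = y_n + h·f(x_n, y_n).
x=0.000000, y=-1.400000: f=1.904000 → y ← -1.400000 + 0.33·1.904000 = -0.771680
x=0.330000, y=-0.771680: f=1.049485 → y ← -0.771680 + 0.33·1.049485 = -0.425350
x=0.660000, y=-0.425350: f=0.578476 → y ← -0.425350 + 0.33·0.578476 = -0.234453
x=0.990000, y=-0.234453: f=0.318856 → y ← -0.234453 + 0.33·0.318856 = -0.129230
y(1.32) ≈ -0.1292

-0.1292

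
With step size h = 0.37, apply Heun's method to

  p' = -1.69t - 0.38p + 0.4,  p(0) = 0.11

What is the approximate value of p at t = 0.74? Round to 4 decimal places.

Heun: k1 = f(t_n, p_n); k2 = f(t_n + h, p_n + h·k1); p_{n+1} = p_n + (h/2)·(k1 + k2).
t=0.000000, p=0.110000:
  k1 = f(0.000000, 0.110000) = 0.358200
  k2 = f(0.370000, 0.242534) = -0.317463
  p ← 0.110000 + (0.37/2)·(0.358200 + (-0.317463)) = 0.117536
t=0.370000, p=0.117536:
  k1 = f(0.370000, 0.117536) = -0.269964
  k2 = f(0.740000, 0.017650) = -0.857307
  p ← 0.117536 + (0.37/2)·(-0.269964 + (-0.857307)) = -0.091009
p(0.74) ≈ -0.0910

-0.0910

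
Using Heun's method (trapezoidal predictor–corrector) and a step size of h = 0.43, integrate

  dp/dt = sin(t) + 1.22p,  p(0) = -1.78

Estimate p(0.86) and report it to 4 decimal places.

-4.4694

Heun: k1 = f(t_n, p_n); k2 = f(t_n + h, p_n + h·k1); p_{n+1} = p_n + (h/2)·(k1 + k2).
t=0.000000, p=-1.780000:
  k1 = f(0.000000, -1.780000) = -2.171600
  k2 = f(0.430000, -2.713788) = -2.893951
  p ← -1.780000 + (0.43/2)·(-2.171600 + (-2.893951)) = -2.869093
t=0.430000, p=-2.869093:
  k1 = f(0.430000, -2.869093) = -3.083423
  k2 = f(0.860000, -4.194965) = -4.360015
  p ← -2.869093 + (0.43/2)·(-3.083423 + (-4.360015)) = -4.469433
p(0.86) ≈ -4.4694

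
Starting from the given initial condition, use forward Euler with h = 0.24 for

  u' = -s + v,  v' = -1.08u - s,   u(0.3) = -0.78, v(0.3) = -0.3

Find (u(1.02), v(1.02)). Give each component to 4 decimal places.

-1.2959, 0.0365

Euler on (u,v): u_{n+1} = u_n + h·u', v_{n+1} = v_n + h·v'.
0.300000: (-0.780000, -0.300000); f=(-0.600000, 0.542400) → (-0.924000, -0.169824)
0.540000: (-0.924000, -0.169824); f=(-0.709824, 0.457920) → (-1.094358, -0.059923)
0.780000: (-1.094358, -0.059923); f=(-0.839923, 0.401906) → (-1.295939, 0.036534)
(u(1.02), v(1.02)) ≈ (-1.2959, 0.0365)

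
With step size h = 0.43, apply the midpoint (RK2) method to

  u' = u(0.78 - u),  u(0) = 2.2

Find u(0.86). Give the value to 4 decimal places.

1.3629

Midpoint: k1 = f(x_n, u_n); k2 = f(x_n + h/2, u_n + (h/2)·k1); u_{n+1} = u_n + h·k2.
x=0.000000, u=2.200000:
  k1 = f(0.000000, 2.200000) = -3.124000
  k2 = f(0.215000, 1.528340) = -1.143718
  u ← 2.200000 + 0.43·(-1.143718) = 1.708201
x=0.430000, u=1.708201:
  k1 = f(0.430000, 1.708201) = -1.585555
  k2 = f(0.645000, 1.367307) = -0.803029
  u ← 1.708201 + 0.43·(-0.803029) = 1.362899
u(0.86) ≈ 1.3629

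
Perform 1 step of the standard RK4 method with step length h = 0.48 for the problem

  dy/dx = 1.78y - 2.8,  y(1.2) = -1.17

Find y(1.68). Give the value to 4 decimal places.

RK4: k1 = f(x_n, y_n); k2 = f(x_n + h/2, y_n + (h/2)·k1); k3 = f(x_n + h/2, y_n + (h/2)·k2); k4 = f(x_n + h, y_n + h·k3); y_{n+1} = y_n + (h/6)·(k1 + 2k2 + 2k3 + k4).
x=1.200000, y=-1.170000:
  k1 = f(1.200000, -1.170000) = -4.882600
  k2 = f(1.440000, -2.341824) = -6.968447
  k3 = f(1.440000, -2.842427) = -7.859520
  k4 = f(1.680000, -4.942570) = -11.597774
  y ← -1.170000 + (0.48/6)·(k1 + 2k2 + 2k3 + k4) = -4.860905
y(1.68) ≈ -4.8609

-4.8609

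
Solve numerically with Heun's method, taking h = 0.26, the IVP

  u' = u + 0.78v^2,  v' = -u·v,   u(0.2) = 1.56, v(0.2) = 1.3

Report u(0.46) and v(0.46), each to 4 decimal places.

Heun on (u,v): k1 = f(t_n, state_n); k2 = f(t_n + h, state_n + h·k1); state_{n+1} = state_n + (h/2)·(k1 + k2).
0.200000: (1.560000, 1.300000)
  k1 = (2.878200, -2.028000)
  predictor → (2.308332, 0.772720)
  k2 = (2.774067, -1.783694)
  → (2.294795, 0.804480)
(u(0.46), v(0.46)) ≈ (2.2948, 0.8045)

2.2948, 0.8045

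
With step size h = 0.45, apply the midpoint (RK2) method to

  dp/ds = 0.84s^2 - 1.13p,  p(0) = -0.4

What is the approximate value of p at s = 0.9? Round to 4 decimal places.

0.0105

Midpoint: k1 = f(s_n, p_n); k2 = f(s_n + h/2, p_n + (h/2)·k1); p_{n+1} = p_n + h·k2.
s=0.000000, p=-0.400000:
  k1 = f(0.000000, -0.400000) = 0.452000
  k2 = f(0.225000, -0.298300) = 0.379604
  p ← -0.400000 + 0.45·0.379604 = -0.229178
s=0.450000, p=-0.229178:
  k1 = f(0.450000, -0.229178) = 0.429071
  k2 = f(0.675000, -0.132637) = 0.532605
  p ← -0.229178 + 0.45·0.532605 = 0.010494
p(0.9) ≈ 0.0105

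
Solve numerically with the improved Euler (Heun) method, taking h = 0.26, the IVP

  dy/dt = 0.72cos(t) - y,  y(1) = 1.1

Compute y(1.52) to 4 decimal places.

Heun: k1 = f(t_n, y_n); k2 = f(t_n + h, y_n + h·k1); y_{n+1} = y_n + (h/2)·(k1 + k2).
t=1.000000, y=1.100000:
  k1 = f(1.000000, 1.100000) = -0.710982
  k2 = f(1.260000, 0.915145) = -0.694956
  y ← 1.100000 + (0.26/2)·(-0.710982 + (-0.694956)) = 0.917228
t=1.260000, y=0.917228:
  k1 = f(1.260000, 0.917228) = -0.697040
  k2 = f(1.520000, 0.735998) = -0.699440
  y ← 0.917228 + (0.26/2)·(-0.697040 + (-0.699440)) = 0.735686
y(1.52) ≈ 0.7357

0.7357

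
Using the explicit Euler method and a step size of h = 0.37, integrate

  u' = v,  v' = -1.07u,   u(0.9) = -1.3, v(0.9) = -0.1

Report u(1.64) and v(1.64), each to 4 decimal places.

Euler on (u,v): u_{n+1} = u_n + h·u', v_{n+1} = v_n + h·v'.
0.900000: (-1.300000, -0.100000); f=(-0.100000, 1.391000) → (-1.337000, 0.414670)
1.270000: (-1.337000, 0.414670); f=(0.414670, 1.430590) → (-1.183572, 0.943988)
(u(1.64), v(1.64)) ≈ (-1.1836, 0.9440)

-1.1836, 0.9440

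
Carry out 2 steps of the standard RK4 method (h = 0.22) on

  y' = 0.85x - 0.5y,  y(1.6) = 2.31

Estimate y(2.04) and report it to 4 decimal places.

RK4: k1 = f(x_n, y_n); k2 = f(x_n + h/2, y_n + (h/2)·k1); k3 = f(x_n + h/2, y_n + (h/2)·k2); k4 = f(x_n + h, y_n + h·k3); y_{n+1} = y_n + (h/6)·(k1 + 2k2 + 2k3 + k4).
x=1.600000, y=2.310000:
  k1 = f(1.600000, 2.310000) = 0.205000
  k2 = f(1.710000, 2.332550) = 0.287225
  k3 = f(1.710000, 2.341595) = 0.282703
  k4 = f(1.820000, 2.372195) = 0.360903
  y ← 2.310000 + (0.22/6)·(k1 + 2k2 + 2k3 + k4) = 2.372544
x=1.820000, y=2.372544:
  k1 = f(1.820000, 2.372544) = 0.360728
  k2 = f(1.930000, 2.412225) = 0.434388
  k3 = f(1.930000, 2.420327) = 0.430336
  k4 = f(2.040000, 2.467218) = 0.500391
  y ← 2.372544 + (0.22/6)·(k1 + 2k2 + 2k3 + k4) = 2.467532
y(2.04) ≈ 2.4675

2.4675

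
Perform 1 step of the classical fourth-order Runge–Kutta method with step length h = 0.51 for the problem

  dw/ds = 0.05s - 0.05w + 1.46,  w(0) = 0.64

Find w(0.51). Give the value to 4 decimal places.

RK4: k1 = f(s_n, w_n); k2 = f(s_n + h/2, w_n + (h/2)·k1); k3 = f(s_n + h/2, w_n + (h/2)·k2); k4 = f(s_n + h, w_n + h·k3); w_{n+1} = w_n + (h/6)·(k1 + 2k2 + 2k3 + k4).
s=0.000000, w=0.640000:
  k1 = f(0.000000, 0.640000) = 1.428000
  k2 = f(0.255000, 1.004140) = 1.422543
  k3 = f(0.255000, 1.002748) = 1.422613
  k4 = f(0.510000, 1.365532) = 1.417223
  w ← 0.640000 + (0.51/6)·(k1 + 2k2 + 2k3 + k4) = 1.365520
w(0.51) ≈ 1.3655

1.3655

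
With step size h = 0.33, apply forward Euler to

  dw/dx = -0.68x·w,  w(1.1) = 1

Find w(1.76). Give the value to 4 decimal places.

Euler: w_{n+1} = w_n + h·f(x_n, w_n).
x=1.100000, w=1.000000: f=-0.748000 → w ← 1.000000 + 0.33·(-0.748000) = 0.753160
x=1.430000, w=0.753160: f=-0.732373 → w ← 0.753160 + 0.33·(-0.732373) = 0.511477
w(1.76) ≈ 0.5115

0.5115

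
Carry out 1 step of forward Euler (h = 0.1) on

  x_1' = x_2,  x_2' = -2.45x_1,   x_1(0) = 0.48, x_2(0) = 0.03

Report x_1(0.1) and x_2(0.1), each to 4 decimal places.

Euler on (x_1,x_2): x_1_{n+1} = x_1_n + h·x_1', x_2_{n+1} = x_2_n + h·x_2'.
0.000000: (0.480000, 0.030000); f=(0.030000, -1.176000) → (0.483000, -0.087600)
(x_1(0.1), x_2(0.1)) ≈ (0.4830, -0.0876)

0.4830, -0.0876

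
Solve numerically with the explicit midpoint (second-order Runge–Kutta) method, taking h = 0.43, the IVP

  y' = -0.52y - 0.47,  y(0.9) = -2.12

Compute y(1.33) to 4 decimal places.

-1.8785

Midpoint: k1 = f(t_n, y_n); k2 = f(t_n + h/2, y_n + (h/2)·k1); y_{n+1} = y_n + h·k2.
t=0.900000, y=-2.120000:
  k1 = f(0.900000, -2.120000) = 0.632400
  k2 = f(1.115000, -1.984034) = 0.561698
  y ← -2.120000 + 0.43·0.561698 = -1.878470
y(1.33) ≈ -1.8785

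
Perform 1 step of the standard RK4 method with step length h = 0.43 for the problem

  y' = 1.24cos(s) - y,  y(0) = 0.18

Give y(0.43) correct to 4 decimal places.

0.5356

RK4: k1 = f(s_n, y_n); k2 = f(s_n + h/2, y_n + (h/2)·k1); k3 = f(s_n + h/2, y_n + (h/2)·k2); k4 = f(s_n + h, y_n + h·k3); y_{n+1} = y_n + (h/6)·(k1 + 2k2 + 2k3 + k4).
s=0.000000, y=0.180000:
  k1 = f(0.000000, 0.180000) = 1.060000
  k2 = f(0.215000, 0.407900) = 0.803551
  k3 = f(0.215000, 0.352763) = 0.858687
  k4 = f(0.430000, 0.549236) = 0.577882
  y ← 0.180000 + (0.43/6)·(k1 + 2k2 + 2k3 + k4) = 0.535636
y(0.43) ≈ 0.5356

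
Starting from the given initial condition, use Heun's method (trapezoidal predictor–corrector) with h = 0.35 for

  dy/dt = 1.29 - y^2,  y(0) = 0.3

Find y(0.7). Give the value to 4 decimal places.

Heun: k1 = f(t_n, y_n); k2 = f(t_n + h, y_n + h·k1); y_{n+1} = y_n + (h/2)·(k1 + k2).
t=0.000000, y=0.300000:
  k1 = f(0.000000, 0.300000) = 1.200000
  k2 = f(0.350000, 0.720000) = 0.771600
  y ← 0.300000 + (0.35/2)·(1.200000 + 0.771600) = 0.645030
t=0.350000, y=0.645030:
  k1 = f(0.350000, 0.645030) = 0.873936
  k2 = f(0.700000, 0.950908) = 0.385775
  y ← 0.645030 + (0.35/2)·(0.873936 + 0.385775) = 0.865479
y(0.7) ≈ 0.8655

0.8655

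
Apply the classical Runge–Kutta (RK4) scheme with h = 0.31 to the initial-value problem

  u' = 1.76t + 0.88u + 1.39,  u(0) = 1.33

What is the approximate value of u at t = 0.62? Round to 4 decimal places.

3.8503

RK4: k1 = f(t_n, u_n); k2 = f(t_n + h/2, u_n + (h/2)·k1); k3 = f(t_n + h/2, u_n + (h/2)·k2); k4 = f(t_n + h, u_n + h·k3); u_{n+1} = u_n + (h/6)·(k1 + 2k2 + 2k3 + k4).
t=0.000000, u=1.330000:
  k1 = f(0.000000, 1.330000) = 2.560400
  k2 = f(0.155000, 1.726862) = 3.182439
  k3 = f(0.155000, 1.823278) = 3.267285
  k4 = f(0.310000, 2.342858) = 3.997315
  u ← 1.330000 + (0.31/6)·(k1 + 2k2 + 2k3 + k4) = 2.335287
t=0.310000, u=2.335287:
  k1 = f(0.310000, 2.335287) = 3.990652
  k2 = f(0.465000, 2.953838) = 4.807777
  k3 = f(0.465000, 3.080492) = 4.919233
  k4 = f(0.620000, 3.860249) = 5.878219
  u ← 2.335287 + (0.31/6)·(k1 + 2k2 + 2k3 + k4) = 3.850303
u(0.62) ≈ 3.8503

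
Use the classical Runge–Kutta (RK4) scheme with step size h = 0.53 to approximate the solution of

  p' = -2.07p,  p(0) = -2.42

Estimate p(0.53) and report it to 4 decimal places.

RK4: k1 = f(t_n, p_n); k2 = f(t_n + h/2, p_n + (h/2)·k1); k3 = f(t_n + h/2, p_n + (h/2)·k2); k4 = f(t_n + h, p_n + h·k3); p_{n+1} = p_n + (h/6)·(k1 + 2k2 + 2k3 + k4).
t=0.000000, p=-2.420000:
  k1 = f(0.000000, -2.420000) = 5.009400
  k2 = f(0.265000, -1.092509) = 2.261494
  k3 = f(0.265000, -1.820704) = 3.768858
  k4 = f(0.530000, -0.422505) = 0.874586
  p ← -2.420000 + (0.53/6)·(k1 + 2k2 + 2k3 + k4) = -0.834886
p(0.53) ≈ -0.8349

-0.8349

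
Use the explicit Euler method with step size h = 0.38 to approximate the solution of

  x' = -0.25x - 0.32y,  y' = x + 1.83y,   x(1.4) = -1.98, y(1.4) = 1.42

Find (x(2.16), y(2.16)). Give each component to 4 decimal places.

-1.9792, 2.0595

Euler on (x,y): x_{n+1} = x_n + h·x', y_{n+1} = y_n + h·y'.
1.400000: (-1.980000, 1.420000); f=(0.040600, 0.618600) → (-1.964572, 1.655068)
1.780000: (-1.964572, 1.655068); f=(-0.038479, 1.064202) → (-1.979194, 2.059465)
(x(2.16), y(2.16)) ≈ (-1.9792, 2.0595)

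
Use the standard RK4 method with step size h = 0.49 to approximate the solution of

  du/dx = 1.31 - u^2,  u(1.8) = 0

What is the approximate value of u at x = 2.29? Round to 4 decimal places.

RK4: k1 = f(x_n, u_n); k2 = f(x_n + h/2, u_n + (h/2)·k1); k3 = f(x_n + h/2, u_n + (h/2)·k2); k4 = f(x_n + h, u_n + h·k3); u_{n+1} = u_n + (h/6)·(k1 + 2k2 + 2k3 + k4).
x=1.800000, u=0.000000:
  k1 = f(1.800000, 0.000000) = 1.310000
  k2 = f(2.045000, 0.320950) = 1.206991
  k3 = f(2.045000, 0.295713) = 1.222554
  k4 = f(2.290000, 0.599051) = 0.951137
  u ← 0.000000 + (0.49/6)·(k1 + 2k2 + 2k3 + k4) = 0.581485
u(2.29) ≈ 0.5815

0.5815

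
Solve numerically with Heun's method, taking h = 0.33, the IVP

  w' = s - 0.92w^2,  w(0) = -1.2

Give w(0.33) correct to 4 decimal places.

-1.7710

Heun: k1 = f(s_n, w_n); k2 = f(s_n + h, w_n + h·k1); w_{n+1} = w_n + (h/2)·(k1 + k2).
s=0.000000, w=-1.200000:
  k1 = f(0.000000, -1.200000) = -1.324800
  k2 = f(0.330000, -1.637184) = -2.135942
  w ← -1.200000 + (0.33/2)·(-1.324800 + (-2.135942)) = -1.771022
w(0.33) ≈ -1.7710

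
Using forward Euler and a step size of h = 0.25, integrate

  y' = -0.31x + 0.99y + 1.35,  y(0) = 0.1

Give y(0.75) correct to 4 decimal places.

1.4150

Euler: y_{n+1} = y_n + h·f(x_n, y_n).
x=0.000000, y=0.100000: f=1.449000 → y ← 0.100000 + 0.25·1.449000 = 0.462250
x=0.250000, y=0.462250: f=1.730128 → y ← 0.462250 + 0.25·1.730128 = 0.894782
x=0.500000, y=0.894782: f=2.080834 → y ← 0.894782 + 0.25·2.080834 = 1.414990
y(0.75) ≈ 1.4150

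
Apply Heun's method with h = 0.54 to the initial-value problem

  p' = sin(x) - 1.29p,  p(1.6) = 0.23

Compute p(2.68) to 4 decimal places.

0.4267

Heun: k1 = f(x_n, p_n); k2 = f(x_n + h, p_n + h·k1); p_{n+1} = p_n + (h/2)·(k1 + k2).
x=1.600000, p=0.230000:
  k1 = f(1.600000, 0.230000) = 0.702874
  k2 = f(2.140000, 0.609552) = 0.056009
  p ← 0.230000 + (0.54/2)·(0.702874 + 0.056009) = 0.434898
x=2.140000, p=0.434898:
  k1 = f(2.140000, 0.434898) = 0.281312
  k2 = f(2.680000, 0.586807) = -0.311606
  p ← 0.434898 + (0.54/2)·(0.281312 + (-0.311606)) = 0.426719
p(2.68) ≈ 0.4267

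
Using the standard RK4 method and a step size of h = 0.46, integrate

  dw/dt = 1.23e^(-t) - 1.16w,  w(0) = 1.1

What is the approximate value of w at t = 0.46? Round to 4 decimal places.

RK4: k1 = f(t_n, w_n); k2 = f(t_n + h/2, w_n + (h/2)·k1); k3 = f(t_n + h/2, w_n + (h/2)·k2); k4 = f(t_n + h, w_n + h·k3); w_{n+1} = w_n + (h/6)·(k1 + 2k2 + 2k3 + k4).
t=0.000000, w=1.100000:
  k1 = f(0.000000, 1.100000) = -0.046000
  k2 = f(0.230000, 1.089420) = -0.286451
  k3 = f(0.230000, 1.034116) = -0.222299
  k4 = f(0.460000, 0.997743) = -0.380903
  w ← 1.100000 + (0.46/6)·(k1 + 2k2 + 2k3 + k4) = 0.989263
w(0.46) ≈ 0.9893

0.9893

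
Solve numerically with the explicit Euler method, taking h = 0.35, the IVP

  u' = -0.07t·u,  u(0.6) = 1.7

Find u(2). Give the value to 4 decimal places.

Euler: u_{n+1} = u_n + h·f(t_n, u_n).
t=0.600000, u=1.700000: f=-0.071400 → u ← 1.700000 + 0.35·(-0.071400) = 1.675010
t=0.950000, u=1.675010: f=-0.111388 → u ← 1.675010 + 0.35·(-0.111388) = 1.636024
t=1.300000, u=1.636024: f=-0.148878 → u ← 1.636024 + 0.35·(-0.148878) = 1.583917
t=1.650000, u=1.583917: f=-0.182942 → u ← 1.583917 + 0.35·(-0.182942) = 1.519887
u(2) ≈ 1.5199

1.5199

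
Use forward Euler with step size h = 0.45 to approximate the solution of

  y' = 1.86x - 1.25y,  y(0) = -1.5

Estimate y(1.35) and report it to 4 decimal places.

0.7925

Euler: y_{n+1} = y_n + h·f(x_n, y_n).
x=0.000000, y=-1.500000: f=1.875000 → y ← -1.500000 + 0.45·1.875000 = -0.656250
x=0.450000, y=-0.656250: f=1.657313 → y ← -0.656250 + 0.45·1.657313 = 0.089541
x=0.900000, y=0.089541: f=1.562074 → y ← 0.089541 + 0.45·1.562074 = 0.792474
y(1.35) ≈ 0.7925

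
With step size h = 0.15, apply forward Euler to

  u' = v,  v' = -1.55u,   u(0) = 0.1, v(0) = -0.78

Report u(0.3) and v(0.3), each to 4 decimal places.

-0.1375, -0.7993

Euler on (u,v): u_{n+1} = u_n + h·u', v_{n+1} = v_n + h·v'.
0.000000: (0.100000, -0.780000); f=(-0.780000, -0.155000) → (-0.017000, -0.803250)
0.150000: (-0.017000, -0.803250); f=(-0.803250, 0.026350) → (-0.137487, -0.799297)
(u(0.3), v(0.3)) ≈ (-0.1375, -0.7993)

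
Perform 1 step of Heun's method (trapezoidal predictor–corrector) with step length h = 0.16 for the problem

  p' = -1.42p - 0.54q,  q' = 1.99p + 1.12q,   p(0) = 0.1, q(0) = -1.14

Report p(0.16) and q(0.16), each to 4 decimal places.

Heun on (p,q): k1 = f(t_n, state_n); k2 = f(t_n + h, state_n + h·k1); state_{n+1} = state_n + (h/2)·(k1 + k2).
0.000000: (0.100000, -1.140000)
  k1 = (0.473600, -1.077800)
  predictor → (0.175776, -1.312448)
  k2 = (0.459120, -1.120148)
  → (0.174618, -1.315836)
(p(0.16), q(0.16)) ≈ (0.1746, -1.3158)

0.1746, -1.3158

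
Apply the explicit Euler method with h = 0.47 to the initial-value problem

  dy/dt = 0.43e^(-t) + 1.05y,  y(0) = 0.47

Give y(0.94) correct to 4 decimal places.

1.4765

Euler: y_{n+1} = y_n + h·f(t_n, y_n).
t=0.000000, y=0.470000: f=0.923500 → y ← 0.470000 + 0.47·0.923500 = 0.904045
t=0.470000, y=0.904045: f=1.217998 → y ← 0.904045 + 0.47·1.217998 = 1.476504
y(0.94) ≈ 1.4765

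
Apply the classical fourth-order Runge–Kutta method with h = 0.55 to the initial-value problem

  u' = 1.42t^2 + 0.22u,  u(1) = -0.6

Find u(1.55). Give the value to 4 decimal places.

RK4: k1 = f(t_n, u_n); k2 = f(t_n + h/2, u_n + (h/2)·k1); k3 = f(t_n + h/2, u_n + (h/2)·k2); k4 = f(t_n + h, u_n + h·k3); u_{n+1} = u_n + (h/6)·(k1 + 2k2 + 2k3 + k4).
t=1.000000, u=-0.600000:
  k1 = f(1.000000, -0.600000) = 1.288000
  k2 = f(1.275000, -0.245800) = 2.254311
  k3 = f(1.275000, 0.019936) = 2.312773
  k4 = f(1.550000, 0.672025) = 3.559396
  u ← -0.600000 + (0.55/6)·(k1 + 2k2 + 2k3 + k4) = 0.681643
u(1.55) ≈ 0.6816

0.6816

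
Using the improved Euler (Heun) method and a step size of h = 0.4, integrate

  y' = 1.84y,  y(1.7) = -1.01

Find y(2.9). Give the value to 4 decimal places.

Heun: k1 = f(s_n, y_n); k2 = f(s_n + h, y_n + h·k1); y_{n+1} = y_n + (h/2)·(k1 + k2).
s=1.700000, y=-1.010000:
  k1 = f(1.700000, -1.010000) = -1.858400
  k2 = f(2.100000, -1.753360) = -3.226182
  y ← -1.010000 + (0.4/2)·(-1.858400 + (-3.226182)) = -2.026916
s=2.100000, y=-2.026916:
  k1 = f(2.100000, -2.026916) = -3.729526
  k2 = f(2.500000, -3.518727) = -6.474458
  y ← -2.026916 + (0.4/2)·(-3.729526 + (-6.474458)) = -4.067713
s=2.500000, y=-4.067713:
  k1 = f(2.500000, -4.067713) = -7.484592
  k2 = f(2.900000, -7.061550) = -12.993252
  y ← -4.067713 + (0.4/2)·(-7.484592 + (-12.993252)) = -8.163282
y(2.9) ≈ -8.1633

-8.1633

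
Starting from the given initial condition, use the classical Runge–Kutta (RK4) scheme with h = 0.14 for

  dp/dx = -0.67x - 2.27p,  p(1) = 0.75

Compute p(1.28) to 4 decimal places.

RK4: k1 = f(x_n, p_n); k2 = f(x_n + h/2, p_n + (h/2)·k1); k3 = f(x_n + h/2, p_n + (h/2)·k2); k4 = f(x_n + h, p_n + h·k3); p_{n+1} = p_n + (h/6)·(k1 + 2k2 + 2k3 + k4).
x=1.000000, p=0.750000:
  k1 = f(1.000000, 0.750000) = -2.372500
  k2 = f(1.070000, 0.583925) = -2.042410
  k3 = f(1.070000, 0.607031) = -2.094861
  k4 = f(1.140000, 0.456719) = -1.800553
  p ← 0.750000 + (0.14/6)·(k1 + 2k2 + 2k3 + k4) = 0.459556
x=1.140000, p=0.459556:
  k1 = f(1.140000, 0.459556) = -1.806992
  k2 = f(1.210000, 0.333067) = -1.566761
  k3 = f(1.210000, 0.349883) = -1.604934
  k4 = f(1.280000, 0.234865) = -1.390744
  p ← 0.459556 + (0.14/6)·(k1 + 2k2 + 2k3 + k4) = 0.236930
p(1.28) ≈ 0.2369

0.2369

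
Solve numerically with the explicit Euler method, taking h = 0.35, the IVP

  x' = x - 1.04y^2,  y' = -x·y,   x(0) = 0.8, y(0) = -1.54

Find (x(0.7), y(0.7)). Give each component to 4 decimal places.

-0.1549, -1.0247

Euler on (x,y): x_{n+1} = x_n + h·x', y_{n+1} = y_n + h·y'.
0.000000: (0.800000, -1.540000); f=(-1.666464, 1.232000) → (0.216738, -1.108800)
0.350000: (0.216738, -1.108800); f=(-1.061877, 0.240319) → (-0.154919, -1.024688)
(x(0.7), y(0.7)) ≈ (-0.1549, -1.0247)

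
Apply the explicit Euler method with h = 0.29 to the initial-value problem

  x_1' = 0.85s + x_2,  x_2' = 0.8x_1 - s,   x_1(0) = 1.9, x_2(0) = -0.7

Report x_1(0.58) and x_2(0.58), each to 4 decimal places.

Euler on (x_1,x_2): x_1_{n+1} = x_1_n + h·x_1', x_2_{n+1} = x_2_n + h·x_2'.
0.000000: (1.900000, -0.700000); f=(-0.700000, 1.520000) → (1.697000, -0.259200)
0.290000: (1.697000, -0.259200); f=(-0.012700, 1.067600) → (1.693317, 0.050404)
(x_1(0.58), x_2(0.58)) ≈ (1.6933, 0.0504)

1.6933, 0.0504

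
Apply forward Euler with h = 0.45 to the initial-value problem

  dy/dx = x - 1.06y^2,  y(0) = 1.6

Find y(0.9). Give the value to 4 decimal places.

Euler: y_{n+1} = y_n + h·f(x_n, y_n).
x=0.000000, y=1.600000: f=-2.713600 → y ← 1.600000 + 0.45·(-2.713600) = 0.378880
x=0.450000, y=0.378880: f=0.297837 → y ← 0.378880 + 0.45·0.297837 = 0.512907
y(0.9) ≈ 0.5129

0.5129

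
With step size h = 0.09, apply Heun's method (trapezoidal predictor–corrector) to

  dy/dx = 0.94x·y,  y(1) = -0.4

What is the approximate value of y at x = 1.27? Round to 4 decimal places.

Heun: k1 = f(x_n, y_n); k2 = f(x_n + h, y_n + h·k1); y_{n+1} = y_n + (h/2)·(k1 + k2).
x=1.000000, y=-0.400000:
  k1 = f(1.000000, -0.400000) = -0.376000
  k2 = f(1.090000, -0.433840) = -0.444512
  y ← -0.400000 + (0.09/2)·(-0.376000 + (-0.444512)) = -0.436923
x=1.090000, y=-0.436923:
  k1 = f(1.090000, -0.436923) = -0.447671
  k2 = f(1.180000, -0.477213) = -0.529325
  y ← -0.436923 + (0.09/2)·(-0.447671 + (-0.529325)) = -0.480888
x=1.180000, y=-0.480888:
  k1 = f(1.180000, -0.480888) = -0.533401
  k2 = f(1.270000, -0.528894) = -0.631394
  y ← -0.480888 + (0.09/2)·(-0.533401 + (-0.631394)) = -0.533304
y(1.27) ≈ -0.5333

-0.5333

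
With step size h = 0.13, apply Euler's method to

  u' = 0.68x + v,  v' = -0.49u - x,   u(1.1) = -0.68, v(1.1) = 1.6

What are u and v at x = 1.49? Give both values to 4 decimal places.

Euler on (u,v): u_{n+1} = u_n + h·u', v_{n+1} = v_n + h·v'.
1.100000: (-0.680000, 1.600000); f=(2.348000, -0.766800) → (-0.374760, 1.500316)
1.230000: (-0.374760, 1.500316); f=(2.336716, -1.046368) → (-0.070987, 1.364288)
1.360000: (-0.070987, 1.364288); f=(2.289088, -1.325216) → (0.226595, 1.192010)
(u(1.49), v(1.49)) ≈ (0.2266, 1.1920)

0.2266, 1.1920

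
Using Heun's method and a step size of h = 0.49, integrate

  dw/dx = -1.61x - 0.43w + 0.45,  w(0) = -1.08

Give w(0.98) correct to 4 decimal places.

-1.0498

Heun: k1 = f(x_n, w_n); k2 = f(x_n + h, w_n + h·k1); w_{n+1} = w_n + (h/2)·(k1 + k2).
x=0.000000, w=-1.080000:
  k1 = f(0.000000, -1.080000) = 0.914400
  k2 = f(0.490000, -0.631944) = -0.067164
  w ← -1.080000 + (0.49/2)·(0.914400 + (-0.067164)) = -0.872427
x=0.490000, w=-0.872427:
  k1 = f(0.490000, -0.872427) = 0.036244
  k2 = f(0.980000, -0.854668) = -0.760293
  w ← -0.872427 + (0.49/2)·(0.036244 + (-0.760293)) = -1.049819
w(0.98) ≈ -1.0498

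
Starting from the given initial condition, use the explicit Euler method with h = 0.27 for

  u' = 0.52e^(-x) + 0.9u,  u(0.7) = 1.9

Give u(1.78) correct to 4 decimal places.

4.8333

Euler: u_{n+1} = u_n + h·f(x_n, u_n).
x=0.700000, u=1.900000: f=1.968224 → u ← 1.900000 + 0.27·1.968224 = 2.431421
x=0.970000, u=2.431421: f=2.385402 → u ← 2.431421 + 0.27·2.385402 = 3.075479
x=1.240000, u=3.075479: f=2.918411 → u ← 3.075479 + 0.27·2.918411 = 3.863450
x=1.510000, u=3.863450: f=3.591978 → u ← 3.863450 + 0.27·3.591978 = 4.833284
u(1.78) ≈ 4.8333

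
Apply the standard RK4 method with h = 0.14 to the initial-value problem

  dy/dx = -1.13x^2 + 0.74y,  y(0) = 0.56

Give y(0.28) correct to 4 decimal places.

0.6802

RK4: k1 = f(x_n, y_n); k2 = f(x_n + h/2, y_n + (h/2)·k1); k3 = f(x_n + h/2, y_n + (h/2)·k2); k4 = f(x_n + h, y_n + h·k3); y_{n+1} = y_n + (h/6)·(k1 + 2k2 + 2k3 + k4).
x=0.000000, y=0.560000:
  k1 = f(0.000000, 0.560000) = 0.414400
  k2 = f(0.070000, 0.589008) = 0.430329
  k3 = f(0.070000, 0.590123) = 0.431154
  k4 = f(0.140000, 0.620362) = 0.436920
  y ← 0.560000 + (0.14/6)·(k1 + 2k2 + 2k3 + k4) = 0.620067
x=0.140000, y=0.620067:
  k1 = f(0.140000, 0.620067) = 0.436701
  k2 = f(0.210000, 0.650636) = 0.431637
  k3 = f(0.210000, 0.650281) = 0.431375
  k4 = f(0.280000, 0.680459) = 0.414948
  y ← 0.620067 + (0.14/6)·(k1 + 2k2 + 2k3 + k4) = 0.680212
y(0.28) ≈ 0.6802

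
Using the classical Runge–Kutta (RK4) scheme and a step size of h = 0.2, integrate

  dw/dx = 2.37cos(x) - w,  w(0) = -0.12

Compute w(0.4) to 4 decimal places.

0.6781

RK4: k1 = f(x_n, w_n); k2 = f(x_n + h/2, w_n + (h/2)·k1); k3 = f(x_n + h/2, w_n + (h/2)·k2); k4 = f(x_n + h, w_n + h·k3); w_{n+1} = w_n + (h/6)·(k1 + 2k2 + 2k3 + k4).
x=0.000000, w=-0.120000:
  k1 = f(0.000000, -0.120000) = 2.490000
  k2 = f(0.100000, 0.129000) = 2.229160
  k3 = f(0.100000, 0.102916) = 2.255244
  k4 = f(0.200000, 0.331049) = 1.991709
  w ← -0.120000 + (0.2/6)·(k1 + 2k2 + 2k3 + k4) = 0.328351
x=0.200000, w=0.328351:
  k1 = f(0.200000, 0.328351) = 1.994407
  k2 = f(0.300000, 0.527791) = 1.736356
  k3 = f(0.300000, 0.501986) = 1.762161
  k4 = f(0.400000, 0.680783) = 1.502132
  w ← 0.328351 + (0.2/6)·(k1 + 2k2 + 2k3 + k4) = 0.678136
w(0.4) ≈ 0.6781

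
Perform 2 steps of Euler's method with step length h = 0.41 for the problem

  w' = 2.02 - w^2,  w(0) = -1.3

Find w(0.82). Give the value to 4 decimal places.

Euler: w_{n+1} = w_n + h·f(t_n, w_n).
t=0.000000, w=-1.300000: f=0.330000 → w ← -1.300000 + 0.41·0.330000 = -1.164700
t=0.410000, w=-1.164700: f=0.663474 → w ← -1.164700 + 0.41·0.663474 = -0.892676
w(0.82) ≈ -0.8927

-0.8927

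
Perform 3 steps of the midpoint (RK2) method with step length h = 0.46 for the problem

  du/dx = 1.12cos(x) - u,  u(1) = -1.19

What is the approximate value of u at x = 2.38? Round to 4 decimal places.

Midpoint: k1 = f(x_n, u_n); k2 = f(x_n + h/2, u_n + (h/2)·k1); u_{n+1} = u_n + h·k2.
x=1.000000, u=-1.190000:
  k1 = f(1.000000, -1.190000) = 1.795139
  k2 = f(1.230000, -0.777118) = 1.151464
  u ← -1.190000 + 0.46·1.151464 = -0.660326
x=1.460000, u=-0.660326:
  k1 = f(1.460000, -0.660326) = 0.784165
  k2 = f(1.690000, -0.479969) = 0.346776
  u ← -0.660326 + 0.46·0.346776 = -0.500809
x=1.920000, u=-0.500809:
  k1 = f(1.920000, -0.500809) = 0.117602
  k2 = f(2.150000, -0.473761) = -0.139280
  u ← -0.500809 + 0.46·(-0.139280) = -0.564878
u(2.38) ≈ -0.5649

-0.5649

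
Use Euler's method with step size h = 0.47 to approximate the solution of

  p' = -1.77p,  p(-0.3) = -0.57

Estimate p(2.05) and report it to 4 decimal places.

-0.0001

Euler: p_{n+1} = p_n + h·f(x_n, p_n).
x=-0.300000, p=-0.570000: f=1.008900 → p ← -0.570000 + 0.47·1.008900 = -0.095817
x=0.170000, p=-0.095817: f=0.169596 → p ← -0.095817 + 0.47·0.169596 = -0.016107
x=0.640000, p=-0.016107: f=0.028509 → p ← -0.016107 + 0.47·0.028509 = -0.002708
x=1.110000, p=-0.002708: f=0.004792 → p ← -0.002708 + 0.47·0.004792 = -0.000455
x=1.580000, p=-0.000455: f=0.000806 → p ← -0.000455 + 0.47·0.000806 = -0.000077
p(2.05) ≈ -0.0001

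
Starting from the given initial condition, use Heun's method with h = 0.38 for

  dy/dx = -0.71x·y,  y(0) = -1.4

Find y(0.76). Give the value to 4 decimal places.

Heun: k1 = f(x_n, y_n); k2 = f(x_n + h, y_n + h·k1); y_{n+1} = y_n + (h/2)·(k1 + k2).
x=0.000000, y=-1.400000:
  k1 = f(0.000000, -1.400000) = 0.000000
  k2 = f(0.380000, -1.400000) = 0.377720
  y ← -1.400000 + (0.38/2)·(0.000000 + 0.377720) = -1.328233
x=0.380000, y=-1.328233:
  k1 = f(0.380000, -1.328233) = 0.358357
  k2 = f(0.760000, -1.192057) = 0.643234
  y ← -1.328233 + (0.38/2)·(0.358357 + 0.643234) = -1.137931
y(0.76) ≈ -1.1379

-1.1379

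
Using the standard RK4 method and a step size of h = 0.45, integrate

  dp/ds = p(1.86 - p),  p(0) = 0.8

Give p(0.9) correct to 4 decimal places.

RK4: k1 = f(s_n, p_n); k2 = f(s_n + h/2, p_n + (h/2)·k1); k3 = f(s_n + h/2, p_n + (h/2)·k2); k4 = f(s_n + h, p_n + h·k3); p_{n+1} = p_n + (h/6)·(k1 + 2k2 + 2k3 + k4).
s=0.000000, p=0.800000:
  k1 = f(0.000000, 0.800000) = 0.848000
  k2 = f(0.225000, 0.990800) = 0.861203
  k3 = f(0.225000, 0.993771) = 0.860833
  k4 = f(0.450000, 1.187375) = 0.798658
  p ← 0.800000 + (0.45/6)·(k1 + 2k2 + 2k3 + k4) = 1.181805
s=0.450000, p=1.181805:
  k1 = f(0.450000, 1.181805) = 0.801494
  k2 = f(0.675000, 1.362141) = 0.678154
  k3 = f(0.675000, 1.334390) = 0.701369
  k4 = f(0.900000, 1.497421) = 0.542933
  p ← 1.181805 + (0.45/6)·(k1 + 2k2 + 2k3 + k4) = 1.489565
p(0.9) ≈ 1.4896

1.4896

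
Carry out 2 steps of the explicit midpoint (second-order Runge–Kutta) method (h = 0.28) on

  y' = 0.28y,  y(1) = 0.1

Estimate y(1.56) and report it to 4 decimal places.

Midpoint: k1 = f(s_n, y_n); k2 = f(s_n + h/2, y_n + (h/2)·k1); y_{n+1} = y_n + h·k2.
s=1.000000, y=0.100000:
  k1 = f(1.000000, 0.100000) = 0.028000
  k2 = f(1.140000, 0.103920) = 0.029098
  y ← 0.100000 + 0.28·0.029098 = 0.108147
s=1.280000, y=0.108147:
  k1 = f(1.280000, 0.108147) = 0.030281
  k2 = f(1.420000, 0.112387) = 0.031468
  y ← 0.108147 + 0.28·0.031468 = 0.116958
y(1.56) ≈ 0.1170

0.1170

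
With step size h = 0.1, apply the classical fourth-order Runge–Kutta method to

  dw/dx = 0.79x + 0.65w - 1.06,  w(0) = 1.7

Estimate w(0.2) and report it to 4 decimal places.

1.7261

RK4: k1 = f(x_n, w_n); k2 = f(x_n + h/2, w_n + (h/2)·k1); k3 = f(x_n + h/2, w_n + (h/2)·k2); k4 = f(x_n + h, w_n + h·k3); w_{n+1} = w_n + (h/6)·(k1 + 2k2 + 2k3 + k4).
x=0.000000, w=1.700000:
  k1 = f(0.000000, 1.700000) = 0.045000
  k2 = f(0.050000, 1.702250) = 0.085963
  k3 = f(0.050000, 1.704298) = 0.087294
  k4 = f(0.100000, 1.708729) = 0.129674
  w ← 1.700000 + (0.1/6)·(k1 + 2k2 + 2k3 + k4) = 1.708686
x=0.100000, w=1.708686:
  k1 = f(0.100000, 1.708686) = 0.129646
  k2 = f(0.150000, 1.715169) = 0.173360
  k3 = f(0.150000, 1.717354) = 0.174780
  k4 = f(0.200000, 1.726164) = 0.220007
  w ← 1.708686 + (0.1/6)·(k1 + 2k2 + 2k3 + k4) = 1.726119
w(0.2) ≈ 1.7261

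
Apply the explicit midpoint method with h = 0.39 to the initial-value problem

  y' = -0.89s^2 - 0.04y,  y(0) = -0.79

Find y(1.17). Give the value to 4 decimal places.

Midpoint: k1 = f(s_n, y_n); k2 = f(s_n + h/2, y_n + (h/2)·k1); y_{n+1} = y_n + h·k2.
s=0.000000, y=-0.790000:
  k1 = f(0.000000, -0.790000) = 0.031600
  k2 = f(0.195000, -0.783838) = -0.002489
  y ← -0.790000 + 0.39·(-0.002489) = -0.790971
s=0.390000, y=-0.790971:
  k1 = f(0.390000, -0.790971) = -0.103730
  k2 = f(0.585000, -0.811198) = -0.272132
  y ← -0.790971 + 0.39·(-0.272132) = -0.897102
s=0.780000, y=-0.897102:
  k1 = f(0.780000, -0.897102) = -0.505592
  k2 = f(0.975000, -0.995693) = -0.806229
  y ← -0.897102 + 0.39·(-0.806229) = -1.211531
y(1.17) ≈ -1.2115

-1.2115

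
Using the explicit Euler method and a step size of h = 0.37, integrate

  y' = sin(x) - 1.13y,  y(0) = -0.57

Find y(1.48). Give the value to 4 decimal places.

Euler: y_{n+1} = y_n + h·f(x_n, y_n).
x=0.000000, y=-0.570000: f=0.644100 → y ← -0.570000 + 0.37·0.644100 = -0.331683
x=0.370000, y=-0.331683: f=0.736417 → y ← -0.331683 + 0.37·0.736417 = -0.059209
x=0.740000, y=-0.059209: f=0.741194 → y ← -0.059209 + 0.37·0.741194 = 0.215033
x=1.110000, y=0.215033: f=0.652711 → y ← 0.215033 + 0.37·0.652711 = 0.456536
y(1.48) ≈ 0.4565

0.4565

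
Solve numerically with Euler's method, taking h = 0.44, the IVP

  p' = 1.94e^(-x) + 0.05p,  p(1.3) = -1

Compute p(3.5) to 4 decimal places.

Euler: p_{n+1} = p_n + h·f(x_n, p_n).
x=1.300000, p=-1.000000: f=0.478712 → p ← -1.000000 + 0.44·0.478712 = -0.789367
x=1.740000, p=-0.789367: f=0.301041 → p ← -0.789367 + 0.44·0.301041 = -0.656909
x=2.180000, p=-0.656909: f=0.186455 → p ← -0.656909 + 0.44·0.186455 = -0.574868
x=2.620000, p=-0.574868: f=0.112494 → p ← -0.574868 + 0.44·0.112494 = -0.525371
x=3.060000, p=-0.525371: f=0.064694 → p ← -0.525371 + 0.44·0.064694 = -0.496906
p(3.5) ≈ -0.4969

-0.4969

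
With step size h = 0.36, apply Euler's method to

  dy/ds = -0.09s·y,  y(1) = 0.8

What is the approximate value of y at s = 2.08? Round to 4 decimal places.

Euler: y_{n+1} = y_n + h·f(s_n, y_n).
s=1.000000, y=0.800000: f=-0.072000 → y ← 0.800000 + 0.36·(-0.072000) = 0.774080
s=1.360000, y=0.774080: f=-0.094747 → y ← 0.774080 + 0.36·(-0.094747) = 0.739971
s=1.720000, y=0.739971: f=-0.114548 → y ← 0.739971 + 0.36·(-0.114548) = 0.698734
y(2.08) ≈ 0.6987

0.6987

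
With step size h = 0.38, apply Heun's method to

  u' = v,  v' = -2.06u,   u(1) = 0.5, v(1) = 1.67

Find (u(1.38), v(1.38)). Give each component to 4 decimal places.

1.0602, 1.0302

Heun on (u,v): k1 = f(t_n, state_n); k2 = f(t_n + h, state_n + h·k1); state_{n+1} = state_n + (h/2)·(k1 + k2).
1.000000: (0.500000, 1.670000)
  k1 = (1.670000, -1.030000)
  predictor → (1.134600, 1.278600)
  k2 = (1.278600, -2.337276)
  → (1.060234, 1.030218)
(u(1.38), v(1.38)) ≈ (1.0602, 1.0302)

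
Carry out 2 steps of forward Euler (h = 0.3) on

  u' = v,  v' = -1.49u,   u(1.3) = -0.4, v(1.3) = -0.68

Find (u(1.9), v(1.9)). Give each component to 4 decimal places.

-0.7544, -0.2312

Euler on (u,v): u_{n+1} = u_n + h·u', v_{n+1} = v_n + h·v'.
1.300000: (-0.400000, -0.680000); f=(-0.680000, 0.596000) → (-0.604000, -0.501200)
1.600000: (-0.604000, -0.501200); f=(-0.501200, 0.899960) → (-0.754360, -0.231212)
(u(1.9), v(1.9)) ≈ (-0.7544, -0.2312)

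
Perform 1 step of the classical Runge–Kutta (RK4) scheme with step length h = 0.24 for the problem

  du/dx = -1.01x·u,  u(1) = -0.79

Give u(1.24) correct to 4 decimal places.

-0.6022

RK4: k1 = f(x_n, u_n); k2 = f(x_n + h/2, u_n + (h/2)·k1); k3 = f(x_n + h/2, u_n + (h/2)·k2); k4 = f(x_n + h, u_n + h·k3); u_{n+1} = u_n + (h/6)·(k1 + 2k2 + 2k3 + k4).
x=1.000000, u=-0.790000:
  k1 = f(1.000000, -0.790000) = 0.797900
  k2 = f(1.120000, -0.694252) = 0.785338
  k3 = f(1.120000, -0.695759) = 0.787043
  k4 = f(1.240000, -0.601110) = 0.752830
  u ← -0.790000 + (0.24/6)·(k1 + 2k2 + 2k3 + k4) = -0.602180
u(1.24) ≈ -0.6022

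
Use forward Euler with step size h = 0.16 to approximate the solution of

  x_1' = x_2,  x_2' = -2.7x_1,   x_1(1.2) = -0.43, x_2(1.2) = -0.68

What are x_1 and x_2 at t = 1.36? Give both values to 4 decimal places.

Euler on (x_1,x_2): x_1_{n+1} = x_1_n + h·x_1', x_2_{n+1} = x_2_n + h·x_2'.
1.200000: (-0.430000, -0.680000); f=(-0.680000, 1.161000) → (-0.538800, -0.494240)
(x_1(1.36), x_2(1.36)) ≈ (-0.5388, -0.4942)

-0.5388, -0.4942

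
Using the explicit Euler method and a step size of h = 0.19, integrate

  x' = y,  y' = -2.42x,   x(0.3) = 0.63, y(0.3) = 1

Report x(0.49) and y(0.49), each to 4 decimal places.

Euler on (x,y): x_{n+1} = x_n + h·x', y_{n+1} = y_n + h·y'.
0.300000: (0.630000, 1.000000); f=(1.000000, -1.524600) → (0.820000, 0.710326)
(x(0.49), y(0.49)) ≈ (0.8200, 0.7103)

0.8200, 0.7103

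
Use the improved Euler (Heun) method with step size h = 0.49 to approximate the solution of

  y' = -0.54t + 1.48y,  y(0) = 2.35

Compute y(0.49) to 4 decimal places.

4.6073

Heun: k1 = f(t_n, y_n); k2 = f(t_n + h, y_n + h·k1); y_{n+1} = y_n + (h/2)·(k1 + k2).
t=0.000000, y=2.350000:
  k1 = f(0.000000, 2.350000) = 3.478000
  k2 = f(0.490000, 4.054220) = 5.735646
  y ← 2.350000 + (0.49/2)·(3.478000 + 5.735646) = 4.607343
y(0.49) ≈ 4.6073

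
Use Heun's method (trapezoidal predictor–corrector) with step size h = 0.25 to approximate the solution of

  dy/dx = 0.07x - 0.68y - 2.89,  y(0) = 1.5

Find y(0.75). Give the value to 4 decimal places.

Heun: k1 = f(x_n, y_n); k2 = f(x_n + h, y_n + h·k1); y_{n+1} = y_n + (h/2)·(k1 + k2).
x=0.000000, y=1.500000:
  k1 = f(0.000000, 1.500000) = -3.910000
  k2 = f(0.250000, 0.522500) = -3.227800
  y ← 1.500000 + (0.25/2)·(-3.910000 + (-3.227800)) = 0.607775
x=0.250000, y=0.607775:
  k1 = f(0.250000, 0.607775) = -3.285787
  k2 = f(0.500000, -0.213672) = -2.709703
  y ← 0.607775 + (0.25/2)·(-3.285787 + (-2.709703)) = -0.141661
x=0.500000, y=-0.141661:
  k1 = f(0.500000, -0.141661) = -2.758670
  k2 = f(0.750000, -0.831329) = -2.272196
  y ← -0.141661 + (0.25/2)·(-2.758670 + (-2.272196)) = -0.770520
y(0.75) ≈ -0.7705

-0.7705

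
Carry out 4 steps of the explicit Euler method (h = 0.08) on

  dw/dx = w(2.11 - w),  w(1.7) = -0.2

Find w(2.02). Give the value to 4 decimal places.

Euler: w_{n+1} = w_n + h·f(x_n, w_n).
x=1.700000, w=-0.200000: f=-0.462000 → w ← -0.200000 + 0.08·(-0.462000) = -0.236960
x=1.780000, w=-0.236960: f=-0.556136 → w ← -0.236960 + 0.08·(-0.556136) = -0.281451
x=1.860000, w=-0.281451: f=-0.673076 → w ← -0.281451 + 0.08·(-0.673076) = -0.335297
x=1.940000, w=-0.335297: f=-0.819901 → w ← -0.335297 + 0.08·(-0.819901) = -0.400889
w(2.02) ≈ -0.4009

-0.4009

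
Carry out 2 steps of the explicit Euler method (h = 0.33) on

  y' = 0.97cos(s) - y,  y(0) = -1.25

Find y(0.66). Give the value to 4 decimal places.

Euler: y_{n+1} = y_n + h·f(s_n, y_n).
s=0.000000, y=-1.250000: f=2.220000 → y ← -1.250000 + 0.33·2.220000 = -0.517400
s=0.330000, y=-0.517400: f=1.435061 → y ← -0.517400 + 0.33·1.435061 = -0.043830
y(0.66) ≈ -0.0438

-0.0438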